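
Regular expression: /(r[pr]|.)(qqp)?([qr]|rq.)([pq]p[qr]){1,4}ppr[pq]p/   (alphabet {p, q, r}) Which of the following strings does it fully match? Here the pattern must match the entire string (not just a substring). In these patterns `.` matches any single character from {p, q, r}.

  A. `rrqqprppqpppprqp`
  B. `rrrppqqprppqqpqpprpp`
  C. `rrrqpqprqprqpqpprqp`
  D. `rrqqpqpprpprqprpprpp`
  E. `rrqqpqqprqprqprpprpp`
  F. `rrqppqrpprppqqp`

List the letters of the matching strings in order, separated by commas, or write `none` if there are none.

B, C, D, E

A → no match
B → match
C → match
D → match
E → match
F → no match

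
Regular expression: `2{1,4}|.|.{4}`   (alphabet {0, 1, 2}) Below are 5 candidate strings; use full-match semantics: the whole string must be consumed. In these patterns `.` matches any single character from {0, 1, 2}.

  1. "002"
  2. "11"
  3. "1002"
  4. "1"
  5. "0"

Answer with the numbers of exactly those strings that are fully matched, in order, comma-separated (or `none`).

3, 4, 5

1 → no match
2 → no match
3 → match
4 → match
5 → match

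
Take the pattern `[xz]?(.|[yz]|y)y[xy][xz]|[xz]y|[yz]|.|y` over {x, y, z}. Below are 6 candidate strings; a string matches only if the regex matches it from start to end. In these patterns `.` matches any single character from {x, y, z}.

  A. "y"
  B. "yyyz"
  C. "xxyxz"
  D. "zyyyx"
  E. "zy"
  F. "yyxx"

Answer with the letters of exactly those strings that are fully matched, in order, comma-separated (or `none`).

A → match
B → match
C → match
D → match
E → match
F → match

A, B, C, D, E, F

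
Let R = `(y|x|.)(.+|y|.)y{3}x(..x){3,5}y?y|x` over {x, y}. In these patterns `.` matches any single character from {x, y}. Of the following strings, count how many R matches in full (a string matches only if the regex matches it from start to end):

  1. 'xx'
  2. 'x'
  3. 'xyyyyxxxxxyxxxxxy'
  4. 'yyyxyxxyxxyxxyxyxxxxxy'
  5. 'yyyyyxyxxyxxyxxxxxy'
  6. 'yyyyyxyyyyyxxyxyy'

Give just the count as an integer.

1. 'xx' → no match
2. 'x' → match
3 → no match
4 → no match
5 → match
6 → no match
Total matched: 2

2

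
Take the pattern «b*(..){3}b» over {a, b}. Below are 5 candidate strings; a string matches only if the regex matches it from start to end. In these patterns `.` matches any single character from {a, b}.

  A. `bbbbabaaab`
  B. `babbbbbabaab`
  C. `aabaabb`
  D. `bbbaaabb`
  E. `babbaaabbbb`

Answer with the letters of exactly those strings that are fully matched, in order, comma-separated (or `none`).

A, C, D

A → match
B → no match
C → match
D → match
E → no match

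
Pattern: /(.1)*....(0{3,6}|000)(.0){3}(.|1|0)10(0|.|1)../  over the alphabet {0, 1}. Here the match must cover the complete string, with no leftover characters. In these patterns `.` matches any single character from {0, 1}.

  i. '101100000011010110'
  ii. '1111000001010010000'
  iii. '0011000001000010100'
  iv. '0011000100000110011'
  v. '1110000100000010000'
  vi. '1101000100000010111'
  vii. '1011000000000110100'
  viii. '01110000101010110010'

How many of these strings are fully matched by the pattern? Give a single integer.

7

i → no match
ii → match
iii → match
iv → match
v → match
vi → match
vii → match
viii → match
Total matched: 7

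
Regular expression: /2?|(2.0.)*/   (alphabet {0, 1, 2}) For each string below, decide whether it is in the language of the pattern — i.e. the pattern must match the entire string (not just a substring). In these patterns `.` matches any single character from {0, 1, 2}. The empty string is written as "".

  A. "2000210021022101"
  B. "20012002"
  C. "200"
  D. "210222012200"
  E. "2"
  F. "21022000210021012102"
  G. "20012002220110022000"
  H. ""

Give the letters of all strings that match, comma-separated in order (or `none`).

A, B, D, E, F, H

A → match
B. "20012002" → match
C. "200" → no match
D. "210222012200" → match
E. "2" → match
F → match
G → no match
H. "" → match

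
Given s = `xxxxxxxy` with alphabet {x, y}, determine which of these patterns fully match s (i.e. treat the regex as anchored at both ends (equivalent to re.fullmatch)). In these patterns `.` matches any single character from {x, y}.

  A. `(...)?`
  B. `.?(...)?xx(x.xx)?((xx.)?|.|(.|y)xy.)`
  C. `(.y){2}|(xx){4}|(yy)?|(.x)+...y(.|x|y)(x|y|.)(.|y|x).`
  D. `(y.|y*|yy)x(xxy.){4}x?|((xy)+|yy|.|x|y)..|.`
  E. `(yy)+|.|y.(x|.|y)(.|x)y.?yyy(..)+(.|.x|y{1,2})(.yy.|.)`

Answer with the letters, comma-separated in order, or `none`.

A → no match
B → match
C → no match
D → no match
E → no match

B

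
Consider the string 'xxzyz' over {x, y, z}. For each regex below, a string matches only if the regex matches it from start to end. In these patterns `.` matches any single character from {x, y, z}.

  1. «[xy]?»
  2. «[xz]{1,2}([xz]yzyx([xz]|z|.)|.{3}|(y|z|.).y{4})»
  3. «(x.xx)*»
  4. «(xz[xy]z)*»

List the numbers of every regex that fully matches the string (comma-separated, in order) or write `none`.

1 → no match
2 → match
3 → no match
4 → no match

2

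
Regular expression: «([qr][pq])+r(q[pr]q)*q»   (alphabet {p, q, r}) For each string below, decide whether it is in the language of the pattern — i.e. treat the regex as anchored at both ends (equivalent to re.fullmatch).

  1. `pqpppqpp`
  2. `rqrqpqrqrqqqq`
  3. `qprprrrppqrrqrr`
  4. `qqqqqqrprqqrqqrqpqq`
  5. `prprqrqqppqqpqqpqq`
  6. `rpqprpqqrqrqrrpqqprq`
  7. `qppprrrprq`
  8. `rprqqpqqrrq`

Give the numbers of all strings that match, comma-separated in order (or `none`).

none

1 → no match — must end with `q`
2 → no match
3 → no match — must end with `q`
4 → no match
5 → no match
6 → no match
7 → no match
8 → no match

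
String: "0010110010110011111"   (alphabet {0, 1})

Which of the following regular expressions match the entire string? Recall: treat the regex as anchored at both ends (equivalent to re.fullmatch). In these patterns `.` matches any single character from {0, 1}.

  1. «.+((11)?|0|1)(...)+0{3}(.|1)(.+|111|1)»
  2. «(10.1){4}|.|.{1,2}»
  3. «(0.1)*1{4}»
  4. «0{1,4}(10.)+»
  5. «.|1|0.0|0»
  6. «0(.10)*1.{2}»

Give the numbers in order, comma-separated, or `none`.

3

1 → no match
2 → no match
3 → match
4 → no match
5 → no match
6 → no match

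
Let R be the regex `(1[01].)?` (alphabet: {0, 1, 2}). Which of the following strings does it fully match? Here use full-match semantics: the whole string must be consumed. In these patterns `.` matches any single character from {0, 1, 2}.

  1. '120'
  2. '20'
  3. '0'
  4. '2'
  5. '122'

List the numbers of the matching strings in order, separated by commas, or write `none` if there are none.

1 → no match
2 → no match
3 → no match
4 → no match
5 → no match

none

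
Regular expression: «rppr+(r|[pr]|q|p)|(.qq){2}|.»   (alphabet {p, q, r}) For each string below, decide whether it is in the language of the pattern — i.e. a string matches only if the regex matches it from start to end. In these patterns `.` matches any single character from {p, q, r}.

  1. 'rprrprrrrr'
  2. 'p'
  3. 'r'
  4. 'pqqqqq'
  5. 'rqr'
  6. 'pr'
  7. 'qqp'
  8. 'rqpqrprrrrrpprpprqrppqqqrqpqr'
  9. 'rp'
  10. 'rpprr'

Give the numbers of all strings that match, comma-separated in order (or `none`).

1 → no match
2 → match
3 → match
4 → match
5 → no match
6 → no match
7 → no match
8 → no match
9 → no match
10 → match

2, 3, 4, 10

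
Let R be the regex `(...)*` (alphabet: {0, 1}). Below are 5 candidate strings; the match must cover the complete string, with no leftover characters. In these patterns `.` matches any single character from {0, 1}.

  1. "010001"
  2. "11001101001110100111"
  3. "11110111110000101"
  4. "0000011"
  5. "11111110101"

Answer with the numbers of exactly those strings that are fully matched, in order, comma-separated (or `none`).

1 → match
2 → no match
3 → no match
4 → no match
5 → no match

1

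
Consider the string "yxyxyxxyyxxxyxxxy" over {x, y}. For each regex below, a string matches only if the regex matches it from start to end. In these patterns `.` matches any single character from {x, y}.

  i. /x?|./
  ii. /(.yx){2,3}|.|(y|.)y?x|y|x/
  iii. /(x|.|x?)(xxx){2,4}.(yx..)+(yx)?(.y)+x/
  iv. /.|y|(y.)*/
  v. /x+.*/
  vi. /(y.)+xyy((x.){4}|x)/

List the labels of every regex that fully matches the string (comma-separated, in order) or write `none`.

vi

i → no match
ii → no match
iii → no match — must end with "yx"
iv → no match
v → no match — must start with "x"
vi → match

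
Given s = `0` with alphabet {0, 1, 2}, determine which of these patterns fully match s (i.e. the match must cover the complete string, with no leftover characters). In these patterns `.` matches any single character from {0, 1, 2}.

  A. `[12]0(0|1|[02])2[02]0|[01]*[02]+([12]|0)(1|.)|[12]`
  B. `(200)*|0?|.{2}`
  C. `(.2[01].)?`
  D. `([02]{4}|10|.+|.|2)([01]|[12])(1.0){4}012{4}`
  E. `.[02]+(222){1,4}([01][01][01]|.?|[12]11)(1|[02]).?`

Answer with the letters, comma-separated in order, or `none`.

B

A → no match
B → match
C → no match
D → no match — must end with `2`
E → no match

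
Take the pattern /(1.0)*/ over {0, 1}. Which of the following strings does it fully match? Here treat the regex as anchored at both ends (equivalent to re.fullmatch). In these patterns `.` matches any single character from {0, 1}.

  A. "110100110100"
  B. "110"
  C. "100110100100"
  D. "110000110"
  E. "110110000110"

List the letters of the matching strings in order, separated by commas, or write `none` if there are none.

A. "110100110100" → match
B. "110" → match
C. "100110100100" → match
D. "110000110" → no match
E. "110110000110" → no match

A, B, C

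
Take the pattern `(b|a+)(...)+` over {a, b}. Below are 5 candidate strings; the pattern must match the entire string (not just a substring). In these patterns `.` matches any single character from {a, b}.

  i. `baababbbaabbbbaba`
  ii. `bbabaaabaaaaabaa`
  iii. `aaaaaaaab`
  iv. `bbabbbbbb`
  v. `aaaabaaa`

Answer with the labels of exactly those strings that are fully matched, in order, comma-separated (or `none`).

i → no match
ii → match
iii → match
iv → no match
v → match

ii, iii, v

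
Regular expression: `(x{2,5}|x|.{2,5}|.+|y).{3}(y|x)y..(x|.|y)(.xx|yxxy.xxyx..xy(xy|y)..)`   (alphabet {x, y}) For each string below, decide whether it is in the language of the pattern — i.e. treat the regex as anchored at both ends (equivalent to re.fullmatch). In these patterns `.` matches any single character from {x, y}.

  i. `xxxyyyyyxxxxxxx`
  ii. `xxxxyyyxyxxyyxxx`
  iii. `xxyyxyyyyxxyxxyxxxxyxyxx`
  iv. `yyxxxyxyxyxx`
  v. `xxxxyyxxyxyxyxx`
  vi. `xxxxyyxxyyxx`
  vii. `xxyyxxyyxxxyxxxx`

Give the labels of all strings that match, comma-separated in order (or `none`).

i → no match
ii → no match
iii → no match
iv → match
v → match
vi → match
vii → no match

iv, v, vi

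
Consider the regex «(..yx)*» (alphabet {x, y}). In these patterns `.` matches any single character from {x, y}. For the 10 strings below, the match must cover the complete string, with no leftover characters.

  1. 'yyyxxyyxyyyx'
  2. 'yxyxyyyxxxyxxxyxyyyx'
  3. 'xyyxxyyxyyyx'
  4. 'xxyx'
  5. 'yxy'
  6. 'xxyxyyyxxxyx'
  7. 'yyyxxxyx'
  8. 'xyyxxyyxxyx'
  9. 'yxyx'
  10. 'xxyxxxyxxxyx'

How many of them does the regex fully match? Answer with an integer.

1 → match
2 → match
3 → match
4 → match
5 → no match
6 → match
7 → match
8 → no match
9 → match
10 → match
Total matched: 8

8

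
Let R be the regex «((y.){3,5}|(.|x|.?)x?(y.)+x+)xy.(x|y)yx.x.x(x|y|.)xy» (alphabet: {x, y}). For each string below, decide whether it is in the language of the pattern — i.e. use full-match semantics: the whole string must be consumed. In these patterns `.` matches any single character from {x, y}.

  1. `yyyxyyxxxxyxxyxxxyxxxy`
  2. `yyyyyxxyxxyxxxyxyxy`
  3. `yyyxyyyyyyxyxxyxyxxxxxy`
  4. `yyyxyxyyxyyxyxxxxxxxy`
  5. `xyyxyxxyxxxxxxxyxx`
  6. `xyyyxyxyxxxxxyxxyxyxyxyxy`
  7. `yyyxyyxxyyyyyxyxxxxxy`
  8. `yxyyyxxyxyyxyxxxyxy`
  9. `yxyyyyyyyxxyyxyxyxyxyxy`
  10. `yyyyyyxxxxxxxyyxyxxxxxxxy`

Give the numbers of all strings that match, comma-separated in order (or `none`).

1, 2, 3, 4, 6, 8, 9, 10

1 → match
2 → match
3 → match
4 → match
5 → no match — must end with `xy`
6 → match
7 → no match
8 → match
9 → match
10 → match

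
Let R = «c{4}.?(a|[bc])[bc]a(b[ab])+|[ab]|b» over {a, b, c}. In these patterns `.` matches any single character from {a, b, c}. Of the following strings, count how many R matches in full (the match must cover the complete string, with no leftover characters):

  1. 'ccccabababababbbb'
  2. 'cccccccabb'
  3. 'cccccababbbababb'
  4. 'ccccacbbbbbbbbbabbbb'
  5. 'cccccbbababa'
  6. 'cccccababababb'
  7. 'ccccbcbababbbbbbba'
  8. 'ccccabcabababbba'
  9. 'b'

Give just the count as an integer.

1 → match
2. 'cccccccabb' → match
3 → match
4 → no match
5. 'cccccbbababa' → match
6 → match
7 → match
8 → match
9. 'b' → match
Total matched: 8

8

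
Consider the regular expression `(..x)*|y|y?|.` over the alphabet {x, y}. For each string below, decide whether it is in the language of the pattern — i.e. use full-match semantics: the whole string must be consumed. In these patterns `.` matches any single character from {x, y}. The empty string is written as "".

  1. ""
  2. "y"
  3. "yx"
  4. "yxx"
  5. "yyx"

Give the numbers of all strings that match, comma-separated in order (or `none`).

1, 2, 4, 5

1. "" → match
2. "y" → match
3. "yx" → no match
4. "yxx" → match
5. "yyx" → match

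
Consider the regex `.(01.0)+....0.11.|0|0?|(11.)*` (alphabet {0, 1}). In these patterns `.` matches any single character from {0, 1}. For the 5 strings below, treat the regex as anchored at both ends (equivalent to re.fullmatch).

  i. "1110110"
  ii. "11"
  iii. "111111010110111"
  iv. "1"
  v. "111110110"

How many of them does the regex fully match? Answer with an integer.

i → no match
ii → no match
iii → no match
iv → no match
v → match
Total matched: 1

1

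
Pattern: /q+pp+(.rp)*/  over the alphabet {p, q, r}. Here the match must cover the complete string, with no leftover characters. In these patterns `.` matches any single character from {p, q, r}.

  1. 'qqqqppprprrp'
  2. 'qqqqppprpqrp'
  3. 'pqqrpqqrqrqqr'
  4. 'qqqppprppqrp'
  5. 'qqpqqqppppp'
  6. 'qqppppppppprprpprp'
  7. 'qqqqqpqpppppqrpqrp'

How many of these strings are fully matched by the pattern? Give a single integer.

2

1 → match
2 → match
3 → no match — must start with 'q'
4 → no match
5 → no match
6 → no match
7 → no match
Total matched: 2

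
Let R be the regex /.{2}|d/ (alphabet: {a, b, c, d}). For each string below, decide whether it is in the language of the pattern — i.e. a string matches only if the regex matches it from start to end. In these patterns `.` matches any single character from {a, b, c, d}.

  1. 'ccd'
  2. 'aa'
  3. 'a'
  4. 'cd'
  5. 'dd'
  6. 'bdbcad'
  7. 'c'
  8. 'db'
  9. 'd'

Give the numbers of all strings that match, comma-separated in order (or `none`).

1. 'ccd' → no match
2. 'aa' → match
3. 'a' → no match
4. 'cd' → match
5. 'dd' → match
6. 'bdbcad' → no match
7. 'c' → no match
8. 'db' → match
9. 'd' → match

2, 4, 5, 8, 9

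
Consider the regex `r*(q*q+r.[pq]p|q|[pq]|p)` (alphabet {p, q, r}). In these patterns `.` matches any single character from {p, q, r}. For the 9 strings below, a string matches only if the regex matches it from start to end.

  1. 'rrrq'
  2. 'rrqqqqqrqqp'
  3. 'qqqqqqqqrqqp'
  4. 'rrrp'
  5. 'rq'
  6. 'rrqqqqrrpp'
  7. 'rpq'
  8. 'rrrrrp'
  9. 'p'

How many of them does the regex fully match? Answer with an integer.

8

1. 'rrrq' → match
2. 'rrqqqqqrqqp' → match
3. 'qqqqqqqqrqqp' → match
4. 'rrrp' → match
5. 'rq' → match
6. 'rrqqqqrrpp' → match
7. 'rpq' → no match
8. 'rrrrrp' → match
9. 'p' → match
Total matched: 8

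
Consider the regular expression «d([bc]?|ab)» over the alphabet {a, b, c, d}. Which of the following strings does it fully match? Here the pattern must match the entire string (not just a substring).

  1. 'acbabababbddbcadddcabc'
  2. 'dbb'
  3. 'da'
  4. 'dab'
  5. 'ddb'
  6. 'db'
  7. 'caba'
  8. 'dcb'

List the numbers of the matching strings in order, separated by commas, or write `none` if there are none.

4, 6

1 → no match — must start with 'd'
2 → no match
3 → no match
4 → match
5 → no match
6 → match
7 → no match — must start with 'd'
8 → no match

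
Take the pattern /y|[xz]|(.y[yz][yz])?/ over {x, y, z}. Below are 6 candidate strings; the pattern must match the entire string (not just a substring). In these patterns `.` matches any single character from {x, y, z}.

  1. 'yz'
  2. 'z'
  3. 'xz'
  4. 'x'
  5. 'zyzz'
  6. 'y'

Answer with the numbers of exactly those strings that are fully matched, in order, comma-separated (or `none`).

2, 4, 5, 6

1 → no match
2 → match
3 → no match
4 → match
5 → match
6 → match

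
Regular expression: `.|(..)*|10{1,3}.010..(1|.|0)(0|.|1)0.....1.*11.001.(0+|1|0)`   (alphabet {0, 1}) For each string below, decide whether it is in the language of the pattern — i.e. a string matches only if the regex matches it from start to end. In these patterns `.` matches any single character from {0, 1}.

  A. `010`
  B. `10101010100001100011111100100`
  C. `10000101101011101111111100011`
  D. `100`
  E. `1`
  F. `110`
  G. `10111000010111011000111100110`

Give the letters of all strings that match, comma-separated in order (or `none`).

A → no match
B → no match
C → no match
D → no match
E → match
F → no match
G → no match

E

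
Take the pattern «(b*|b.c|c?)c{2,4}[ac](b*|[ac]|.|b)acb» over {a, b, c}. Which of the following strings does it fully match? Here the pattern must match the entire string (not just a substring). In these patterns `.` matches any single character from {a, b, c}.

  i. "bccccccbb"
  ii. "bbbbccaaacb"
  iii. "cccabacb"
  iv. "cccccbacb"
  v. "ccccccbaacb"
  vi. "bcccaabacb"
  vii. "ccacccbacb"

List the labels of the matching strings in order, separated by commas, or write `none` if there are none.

i → no match — must end with "acb"
ii → match
iii → match
iv → match
v → no match
vi → no match
vii → no match

ii, iii, iv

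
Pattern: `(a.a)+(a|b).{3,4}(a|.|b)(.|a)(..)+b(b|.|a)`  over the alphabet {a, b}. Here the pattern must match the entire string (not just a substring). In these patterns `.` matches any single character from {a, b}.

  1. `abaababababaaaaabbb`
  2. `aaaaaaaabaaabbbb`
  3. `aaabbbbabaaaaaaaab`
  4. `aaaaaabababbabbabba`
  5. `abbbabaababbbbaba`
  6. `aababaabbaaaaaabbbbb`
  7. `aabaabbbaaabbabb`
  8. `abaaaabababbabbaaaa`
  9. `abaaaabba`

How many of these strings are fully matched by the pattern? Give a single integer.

3

1 → match
2 → match
3 → no match
4 → match
5 → no match
6 → no match
7 → no match
8 → no match
9 → no match
Total matched: 3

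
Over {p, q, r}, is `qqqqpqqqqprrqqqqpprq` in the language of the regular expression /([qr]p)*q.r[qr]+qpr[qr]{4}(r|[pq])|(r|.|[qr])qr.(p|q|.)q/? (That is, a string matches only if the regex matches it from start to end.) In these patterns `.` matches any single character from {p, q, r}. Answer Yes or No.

No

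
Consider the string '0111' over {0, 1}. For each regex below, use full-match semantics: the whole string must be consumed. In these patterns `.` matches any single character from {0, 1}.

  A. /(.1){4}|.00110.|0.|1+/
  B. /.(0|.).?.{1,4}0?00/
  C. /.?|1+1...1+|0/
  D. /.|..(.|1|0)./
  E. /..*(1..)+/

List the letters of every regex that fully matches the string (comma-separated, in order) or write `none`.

D, E

A → no match
B → no match — must end with '00'
C → no match
D → match
E → match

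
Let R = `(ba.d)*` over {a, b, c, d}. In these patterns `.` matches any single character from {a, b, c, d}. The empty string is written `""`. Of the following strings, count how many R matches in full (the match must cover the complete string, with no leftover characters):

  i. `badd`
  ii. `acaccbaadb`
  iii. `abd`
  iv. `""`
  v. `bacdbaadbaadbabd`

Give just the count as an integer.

3

i → match
ii → no match
iii → no match
iv → match
v → match
Total matched: 3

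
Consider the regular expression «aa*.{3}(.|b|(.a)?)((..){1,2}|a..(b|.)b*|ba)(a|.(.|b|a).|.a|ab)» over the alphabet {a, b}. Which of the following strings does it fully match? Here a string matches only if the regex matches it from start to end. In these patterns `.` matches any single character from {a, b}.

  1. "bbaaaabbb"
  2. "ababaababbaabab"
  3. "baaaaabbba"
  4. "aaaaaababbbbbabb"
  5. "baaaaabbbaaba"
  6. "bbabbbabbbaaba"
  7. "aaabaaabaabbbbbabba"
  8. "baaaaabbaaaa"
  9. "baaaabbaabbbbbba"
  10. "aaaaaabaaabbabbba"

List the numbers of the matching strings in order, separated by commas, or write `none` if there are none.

4, 10

1 → no match — must start with "a"
2 → no match
3 → no match — must start with "a"
4 → match
5 → no match — must start with "a"
6 → no match — must start with "a"
7 → no match
8 → no match — must start with "a"
9 → no match — must start with "a"
10 → match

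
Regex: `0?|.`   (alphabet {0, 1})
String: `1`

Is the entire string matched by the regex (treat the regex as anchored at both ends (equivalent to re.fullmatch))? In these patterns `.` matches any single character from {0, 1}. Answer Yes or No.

Yes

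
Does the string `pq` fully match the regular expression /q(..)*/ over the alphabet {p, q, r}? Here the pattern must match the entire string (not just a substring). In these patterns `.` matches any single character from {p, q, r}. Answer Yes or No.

Every match must start with `q`, but `pq` does not.

No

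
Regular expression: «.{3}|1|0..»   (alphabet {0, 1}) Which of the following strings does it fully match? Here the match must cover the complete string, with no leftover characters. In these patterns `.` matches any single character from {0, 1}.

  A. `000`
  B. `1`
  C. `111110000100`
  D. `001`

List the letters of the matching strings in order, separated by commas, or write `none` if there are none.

A, B, D

A. `000` → match
B. `1` → match
C. `111110000100` → no match
D. `001` → match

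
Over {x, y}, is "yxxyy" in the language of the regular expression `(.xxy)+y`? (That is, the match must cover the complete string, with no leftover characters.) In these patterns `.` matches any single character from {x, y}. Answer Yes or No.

Yes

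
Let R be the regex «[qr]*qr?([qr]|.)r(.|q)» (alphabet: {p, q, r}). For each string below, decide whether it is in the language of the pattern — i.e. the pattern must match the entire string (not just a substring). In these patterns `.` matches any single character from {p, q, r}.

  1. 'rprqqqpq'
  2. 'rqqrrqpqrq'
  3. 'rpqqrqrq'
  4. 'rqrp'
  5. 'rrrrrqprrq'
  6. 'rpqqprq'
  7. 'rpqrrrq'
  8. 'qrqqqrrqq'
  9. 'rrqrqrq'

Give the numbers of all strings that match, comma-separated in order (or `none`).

1 → no match
2 → no match
3 → no match
4 → no match
5 → no match
6 → no match
7 → no match
8 → no match
9 → match

9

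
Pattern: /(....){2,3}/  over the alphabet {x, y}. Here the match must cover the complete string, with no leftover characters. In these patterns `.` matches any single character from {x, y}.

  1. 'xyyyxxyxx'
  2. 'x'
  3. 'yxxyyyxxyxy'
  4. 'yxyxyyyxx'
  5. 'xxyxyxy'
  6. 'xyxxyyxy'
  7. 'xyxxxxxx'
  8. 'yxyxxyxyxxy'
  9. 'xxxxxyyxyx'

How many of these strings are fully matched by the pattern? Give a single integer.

2

1 → no match
2 → no match
3 → no match
4 → no match
5 → no match
6 → match
7 → match
8 → no match
9 → no match
Total matched: 2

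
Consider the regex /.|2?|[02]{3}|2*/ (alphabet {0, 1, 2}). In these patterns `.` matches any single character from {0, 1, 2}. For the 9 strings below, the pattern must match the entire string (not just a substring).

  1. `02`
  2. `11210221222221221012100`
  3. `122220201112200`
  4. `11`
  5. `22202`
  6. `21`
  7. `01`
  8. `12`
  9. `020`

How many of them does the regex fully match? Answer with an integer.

1 → no match
2 → no match
3 → no match
4 → no match
5 → no match
6 → no match
7 → no match
8 → no match
9 → match
Total matched: 1

1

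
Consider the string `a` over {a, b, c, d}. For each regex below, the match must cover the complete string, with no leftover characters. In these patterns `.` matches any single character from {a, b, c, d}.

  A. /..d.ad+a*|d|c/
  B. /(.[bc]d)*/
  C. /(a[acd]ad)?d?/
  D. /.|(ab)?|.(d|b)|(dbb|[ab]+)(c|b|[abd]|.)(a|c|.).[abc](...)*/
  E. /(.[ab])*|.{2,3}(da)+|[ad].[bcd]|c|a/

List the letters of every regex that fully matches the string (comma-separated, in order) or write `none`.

A → no match
B → no match
C → no match
D → match
E → match

D, E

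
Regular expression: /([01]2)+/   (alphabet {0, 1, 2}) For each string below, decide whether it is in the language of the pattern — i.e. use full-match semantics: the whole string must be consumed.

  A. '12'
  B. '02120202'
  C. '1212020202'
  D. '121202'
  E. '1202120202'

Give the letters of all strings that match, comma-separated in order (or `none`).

A, B, C, D, E

A → match
B → match
C → match
D → match
E → match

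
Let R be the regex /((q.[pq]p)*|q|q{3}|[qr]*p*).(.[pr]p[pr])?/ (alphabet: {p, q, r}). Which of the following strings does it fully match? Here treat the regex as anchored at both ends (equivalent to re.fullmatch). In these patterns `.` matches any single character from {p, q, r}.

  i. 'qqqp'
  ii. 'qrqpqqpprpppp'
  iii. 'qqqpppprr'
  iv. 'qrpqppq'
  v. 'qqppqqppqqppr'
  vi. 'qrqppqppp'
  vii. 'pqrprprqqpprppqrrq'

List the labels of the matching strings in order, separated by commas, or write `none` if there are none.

i. 'qqqp' → match
ii → match
iii. 'qqqpppprr' → no match
iv. 'qrpqppq' → no match
v → match
vi. 'qrqppqppp' → match
vii → no match

i, ii, v, vi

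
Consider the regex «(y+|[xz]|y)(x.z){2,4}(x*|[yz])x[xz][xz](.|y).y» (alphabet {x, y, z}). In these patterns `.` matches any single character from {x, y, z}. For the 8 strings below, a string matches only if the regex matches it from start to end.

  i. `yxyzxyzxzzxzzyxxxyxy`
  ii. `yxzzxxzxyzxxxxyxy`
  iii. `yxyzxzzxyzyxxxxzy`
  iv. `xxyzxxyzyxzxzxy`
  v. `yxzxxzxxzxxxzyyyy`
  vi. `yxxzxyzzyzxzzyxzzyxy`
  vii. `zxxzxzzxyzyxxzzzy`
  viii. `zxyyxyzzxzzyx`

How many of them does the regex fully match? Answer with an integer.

4

i → match
ii → match
iii → match
iv → no match
v → no match
vi → no match
vii → match
viii → no match — must end with `y`
Total matched: 4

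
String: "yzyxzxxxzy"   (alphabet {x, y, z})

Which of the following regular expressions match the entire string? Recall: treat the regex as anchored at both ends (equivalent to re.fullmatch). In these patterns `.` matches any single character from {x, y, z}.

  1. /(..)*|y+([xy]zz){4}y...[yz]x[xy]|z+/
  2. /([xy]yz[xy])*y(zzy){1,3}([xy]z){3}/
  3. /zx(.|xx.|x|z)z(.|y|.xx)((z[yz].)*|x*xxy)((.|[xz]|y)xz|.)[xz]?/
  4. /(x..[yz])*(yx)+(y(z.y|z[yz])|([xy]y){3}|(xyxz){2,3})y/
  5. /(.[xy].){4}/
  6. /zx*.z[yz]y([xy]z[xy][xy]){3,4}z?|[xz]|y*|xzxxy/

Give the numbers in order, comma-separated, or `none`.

1

1 → match
2 → no match — must end with "z"
3 → no match — must start with "zx"
4 → no match
5 → no match
6 → no match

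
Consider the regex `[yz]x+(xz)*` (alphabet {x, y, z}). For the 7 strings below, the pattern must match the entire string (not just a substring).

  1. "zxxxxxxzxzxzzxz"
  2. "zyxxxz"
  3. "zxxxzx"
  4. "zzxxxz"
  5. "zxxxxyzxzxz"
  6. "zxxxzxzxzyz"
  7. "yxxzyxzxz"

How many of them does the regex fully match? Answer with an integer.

1 → no match
2 → no match
3 → no match
4 → no match
5 → no match
6 → no match
7 → no match
Total matched: 0

0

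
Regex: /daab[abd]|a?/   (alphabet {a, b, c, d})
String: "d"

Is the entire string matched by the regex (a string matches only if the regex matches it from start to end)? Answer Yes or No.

No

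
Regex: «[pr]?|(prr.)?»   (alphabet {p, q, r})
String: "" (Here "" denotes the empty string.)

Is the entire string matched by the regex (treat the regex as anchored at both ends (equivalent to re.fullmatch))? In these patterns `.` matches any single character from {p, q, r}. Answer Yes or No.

Yes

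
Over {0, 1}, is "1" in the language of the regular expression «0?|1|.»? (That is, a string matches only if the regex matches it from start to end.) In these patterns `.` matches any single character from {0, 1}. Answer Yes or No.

Yes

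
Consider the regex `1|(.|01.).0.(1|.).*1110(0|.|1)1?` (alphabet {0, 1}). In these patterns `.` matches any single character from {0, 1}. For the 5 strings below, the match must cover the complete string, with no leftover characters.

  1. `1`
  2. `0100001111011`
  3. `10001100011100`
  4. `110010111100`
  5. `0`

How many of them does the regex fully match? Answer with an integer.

4

1. `1` → match
2 → match
3 → match
4. `110010111100` → match
5. `0` → no match
Total matched: 4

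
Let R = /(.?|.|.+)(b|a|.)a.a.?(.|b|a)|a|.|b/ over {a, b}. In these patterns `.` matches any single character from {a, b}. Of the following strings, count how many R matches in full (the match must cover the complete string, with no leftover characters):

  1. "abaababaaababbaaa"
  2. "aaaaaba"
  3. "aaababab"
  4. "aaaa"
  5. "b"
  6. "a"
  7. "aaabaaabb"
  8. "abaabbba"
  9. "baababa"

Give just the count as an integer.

1 → no match
2. "aaaaaba" → match
3. "aaababab" → match
4. "aaaa" → no match
5. "b" → match
6. "a" → match
7. "aaabaaabb" → match
8. "abaabbba" → no match
9. "baababa" → match
Total matched: 6

6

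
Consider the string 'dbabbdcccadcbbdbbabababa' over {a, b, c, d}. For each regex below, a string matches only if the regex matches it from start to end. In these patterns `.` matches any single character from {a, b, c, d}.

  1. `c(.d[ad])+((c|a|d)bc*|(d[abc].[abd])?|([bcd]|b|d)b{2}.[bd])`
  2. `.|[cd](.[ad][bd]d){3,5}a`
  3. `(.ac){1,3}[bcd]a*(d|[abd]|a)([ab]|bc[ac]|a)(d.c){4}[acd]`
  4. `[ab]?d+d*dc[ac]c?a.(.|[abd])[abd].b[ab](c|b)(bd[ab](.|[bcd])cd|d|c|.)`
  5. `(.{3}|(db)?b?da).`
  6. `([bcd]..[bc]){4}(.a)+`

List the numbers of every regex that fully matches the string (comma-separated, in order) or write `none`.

1 → no match — must start with 'c'
2 → no match
3 → no match
4 → no match
5 → no match
6 → match

6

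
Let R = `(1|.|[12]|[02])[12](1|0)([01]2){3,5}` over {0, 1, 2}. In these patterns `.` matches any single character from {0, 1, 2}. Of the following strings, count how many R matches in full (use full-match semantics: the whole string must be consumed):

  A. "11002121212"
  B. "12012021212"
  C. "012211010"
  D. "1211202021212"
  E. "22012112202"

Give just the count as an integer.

A → match
B → match
C → no match — must end with "2"
D → match
E → no match
Total matched: 3

3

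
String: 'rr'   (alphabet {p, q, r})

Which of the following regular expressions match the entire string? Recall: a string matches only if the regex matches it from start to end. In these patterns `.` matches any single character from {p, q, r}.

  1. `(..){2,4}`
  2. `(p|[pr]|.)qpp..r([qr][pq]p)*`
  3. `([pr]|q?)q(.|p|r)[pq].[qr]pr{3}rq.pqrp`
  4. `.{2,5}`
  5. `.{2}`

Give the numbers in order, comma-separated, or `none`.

1 → no match
2 → no match
3 → no match — must end with 'pqrp'
4 → match
5 → match

4, 5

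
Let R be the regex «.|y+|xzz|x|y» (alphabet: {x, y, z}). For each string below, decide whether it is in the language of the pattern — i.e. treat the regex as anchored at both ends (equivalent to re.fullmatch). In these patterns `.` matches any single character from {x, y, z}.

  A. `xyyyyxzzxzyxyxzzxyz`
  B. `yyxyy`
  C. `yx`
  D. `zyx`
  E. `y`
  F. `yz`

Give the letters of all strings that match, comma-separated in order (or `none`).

E

A → no match
B → no match
C → no match
D → no match
E → match
F → no match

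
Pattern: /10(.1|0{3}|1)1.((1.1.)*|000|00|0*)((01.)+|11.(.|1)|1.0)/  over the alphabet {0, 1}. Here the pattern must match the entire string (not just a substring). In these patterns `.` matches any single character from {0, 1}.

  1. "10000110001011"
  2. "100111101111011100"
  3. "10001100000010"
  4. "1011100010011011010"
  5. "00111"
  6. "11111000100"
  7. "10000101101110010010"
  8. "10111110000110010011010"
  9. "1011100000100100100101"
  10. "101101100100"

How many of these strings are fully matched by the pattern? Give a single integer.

1 → no match
2 → no match
3 → no match
4 → match
5 → no match — must start with "10"
6 → no match — must start with "10"
7 → no match
8 → no match
9 → no match
10 → no match
Total matched: 1

1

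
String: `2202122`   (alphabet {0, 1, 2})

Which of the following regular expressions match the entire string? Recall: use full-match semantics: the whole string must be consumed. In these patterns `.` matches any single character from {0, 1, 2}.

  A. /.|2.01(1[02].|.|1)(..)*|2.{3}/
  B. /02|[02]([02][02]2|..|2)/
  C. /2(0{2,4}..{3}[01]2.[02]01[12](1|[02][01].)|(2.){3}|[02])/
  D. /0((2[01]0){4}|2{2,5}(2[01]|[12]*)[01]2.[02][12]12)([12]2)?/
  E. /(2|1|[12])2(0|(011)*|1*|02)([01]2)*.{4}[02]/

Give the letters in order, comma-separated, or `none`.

C, E

A → no match
B → no match
C → match
D → no match — must start with `02`
E → match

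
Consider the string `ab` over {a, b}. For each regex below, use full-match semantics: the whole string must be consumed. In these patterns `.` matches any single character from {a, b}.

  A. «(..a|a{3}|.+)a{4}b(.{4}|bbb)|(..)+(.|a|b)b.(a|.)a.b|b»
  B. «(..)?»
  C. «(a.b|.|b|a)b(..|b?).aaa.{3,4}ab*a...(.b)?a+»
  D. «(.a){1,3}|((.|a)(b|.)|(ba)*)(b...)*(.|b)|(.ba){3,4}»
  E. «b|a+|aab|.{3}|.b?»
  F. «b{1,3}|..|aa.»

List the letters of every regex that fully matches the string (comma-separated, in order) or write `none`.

A → no match
B → match
C → no match — must end with `a`
D → no match
E → match
F → match

B, E, F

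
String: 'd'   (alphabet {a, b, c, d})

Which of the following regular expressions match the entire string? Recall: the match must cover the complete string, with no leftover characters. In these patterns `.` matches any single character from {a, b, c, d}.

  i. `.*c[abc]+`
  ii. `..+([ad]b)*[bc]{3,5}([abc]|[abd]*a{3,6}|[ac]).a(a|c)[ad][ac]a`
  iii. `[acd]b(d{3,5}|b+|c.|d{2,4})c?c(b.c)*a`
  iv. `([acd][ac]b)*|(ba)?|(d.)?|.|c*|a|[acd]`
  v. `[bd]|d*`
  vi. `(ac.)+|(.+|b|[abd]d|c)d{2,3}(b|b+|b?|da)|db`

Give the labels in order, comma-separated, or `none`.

iv, v

i → no match
ii → no match — must end with 'a'
iii → no match — must end with 'a'
iv → match
v → match
vi → no match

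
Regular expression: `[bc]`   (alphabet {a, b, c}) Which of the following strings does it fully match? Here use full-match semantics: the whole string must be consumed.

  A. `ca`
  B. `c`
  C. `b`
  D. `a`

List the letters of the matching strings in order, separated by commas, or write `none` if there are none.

B, C

A. `ca` → no match
B. `c` → match
C. `b` → match
D. `a` → no match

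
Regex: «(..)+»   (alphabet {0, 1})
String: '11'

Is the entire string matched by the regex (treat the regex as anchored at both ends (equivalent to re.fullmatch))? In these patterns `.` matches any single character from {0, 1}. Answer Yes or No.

Yes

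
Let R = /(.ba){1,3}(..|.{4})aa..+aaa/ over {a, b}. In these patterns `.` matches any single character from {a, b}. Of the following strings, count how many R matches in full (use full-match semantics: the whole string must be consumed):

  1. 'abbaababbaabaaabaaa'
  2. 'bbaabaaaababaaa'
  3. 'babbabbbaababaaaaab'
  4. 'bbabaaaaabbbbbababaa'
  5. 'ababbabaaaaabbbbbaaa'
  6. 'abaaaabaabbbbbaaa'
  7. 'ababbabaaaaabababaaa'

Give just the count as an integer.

1 → no match
2 → match
3 → no match — must end with 'aaa'
4 → no match — must end with 'aaa'
5 → match
6 → match
7 → match
Total matched: 4

4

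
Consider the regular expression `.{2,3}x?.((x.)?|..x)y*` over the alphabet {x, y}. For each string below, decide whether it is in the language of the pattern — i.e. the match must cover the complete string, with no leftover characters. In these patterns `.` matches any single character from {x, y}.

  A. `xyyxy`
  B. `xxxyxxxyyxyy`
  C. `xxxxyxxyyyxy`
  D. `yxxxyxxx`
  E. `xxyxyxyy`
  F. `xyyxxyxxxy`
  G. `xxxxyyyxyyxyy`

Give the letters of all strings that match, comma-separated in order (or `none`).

A, D, E

A → match
B → no match
C → no match
D → match
E → match
F → no match
G → no match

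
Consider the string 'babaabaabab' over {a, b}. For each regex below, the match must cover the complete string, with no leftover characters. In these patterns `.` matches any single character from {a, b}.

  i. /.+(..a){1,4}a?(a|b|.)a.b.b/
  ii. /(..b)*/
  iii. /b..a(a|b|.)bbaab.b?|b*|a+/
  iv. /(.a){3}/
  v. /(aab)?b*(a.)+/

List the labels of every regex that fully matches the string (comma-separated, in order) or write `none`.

i → match
ii → no match
iii → no match
iv → no match — must end with 'a'
v → no match

i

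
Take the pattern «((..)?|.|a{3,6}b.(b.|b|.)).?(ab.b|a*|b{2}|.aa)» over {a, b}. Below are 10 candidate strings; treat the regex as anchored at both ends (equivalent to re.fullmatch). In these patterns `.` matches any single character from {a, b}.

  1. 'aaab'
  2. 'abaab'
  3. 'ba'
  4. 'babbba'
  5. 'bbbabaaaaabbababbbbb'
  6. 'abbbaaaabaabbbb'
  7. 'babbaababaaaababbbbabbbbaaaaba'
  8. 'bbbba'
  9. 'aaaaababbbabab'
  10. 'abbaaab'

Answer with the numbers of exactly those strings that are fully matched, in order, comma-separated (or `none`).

3, 9

1. 'aaab' → no match
2. 'abaab' → no match
3. 'ba' → match
4. 'babbba' → no match
5 → no match
6 → no match
7 → no match
8. 'bbbba' → no match
9 → match
10. 'abbaaab' → no match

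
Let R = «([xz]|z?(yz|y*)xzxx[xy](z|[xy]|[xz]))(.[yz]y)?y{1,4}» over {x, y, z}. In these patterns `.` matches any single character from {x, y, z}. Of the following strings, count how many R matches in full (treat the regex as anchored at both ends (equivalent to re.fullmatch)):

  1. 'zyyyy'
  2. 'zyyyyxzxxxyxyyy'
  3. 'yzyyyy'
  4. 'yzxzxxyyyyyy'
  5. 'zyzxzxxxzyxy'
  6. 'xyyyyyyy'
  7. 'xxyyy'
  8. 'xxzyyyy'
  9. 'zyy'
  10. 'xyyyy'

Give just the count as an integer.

1 → match
2 → match
3 → no match
4 → match
5 → no match
6 → match
7 → match
8 → match
9 → match
10 → match
Total matched: 8

8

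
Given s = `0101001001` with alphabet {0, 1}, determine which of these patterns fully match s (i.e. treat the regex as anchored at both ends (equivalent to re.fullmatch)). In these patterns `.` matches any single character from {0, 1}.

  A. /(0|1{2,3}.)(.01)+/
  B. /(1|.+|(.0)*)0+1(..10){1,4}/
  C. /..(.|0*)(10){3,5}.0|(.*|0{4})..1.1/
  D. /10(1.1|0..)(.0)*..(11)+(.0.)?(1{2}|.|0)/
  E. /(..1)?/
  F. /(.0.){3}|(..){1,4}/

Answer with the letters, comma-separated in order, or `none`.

A

A → match
B → no match — must end with `10`
C → no match
D → no match — must start with `10`
E → no match
F → no match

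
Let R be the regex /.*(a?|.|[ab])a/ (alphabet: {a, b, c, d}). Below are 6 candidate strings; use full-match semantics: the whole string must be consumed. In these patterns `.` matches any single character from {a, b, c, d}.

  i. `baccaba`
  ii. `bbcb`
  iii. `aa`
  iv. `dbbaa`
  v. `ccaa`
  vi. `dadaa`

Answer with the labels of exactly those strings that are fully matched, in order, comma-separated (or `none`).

i → match
ii → no match — must end with `a`
iii → match
iv → match
v → match
vi → match

i, iii, iv, v, vi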